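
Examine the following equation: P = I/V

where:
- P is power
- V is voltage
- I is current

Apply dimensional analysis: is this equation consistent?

No

P (power) has dimensions [L^2 M T^-3].
V (voltage) has dimensions [I^-1 L^2 M T^-3].
I (current) has dimensions [I].

Left side: [L^2 M T^-3]
Right side: [I^2 L^-2 M^-1 T^3]

The two sides have different dimensions, so the equation is NOT dimensionally consistent.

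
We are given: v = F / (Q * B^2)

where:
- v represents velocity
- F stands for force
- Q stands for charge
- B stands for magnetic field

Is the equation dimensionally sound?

No

v (velocity) has dimensions [L T^-1].
F (force) has dimensions [L M T^-2].
Q (charge) has dimensions [I T].
B (magnetic field) has dimensions [I^-1 M T^-2].

Left side: [L T^-1]
Right side: [I L M^-1 T]

The two sides have different dimensions, so the equation is NOT dimensionally consistent.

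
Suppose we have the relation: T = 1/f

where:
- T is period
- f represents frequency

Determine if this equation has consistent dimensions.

Yes

T (period) has dimensions [T].
f (frequency) has dimensions [T^-1].

Left side: [T]
Right side: [T]

Both sides have the same dimensions, so the equation is dimensionally consistent.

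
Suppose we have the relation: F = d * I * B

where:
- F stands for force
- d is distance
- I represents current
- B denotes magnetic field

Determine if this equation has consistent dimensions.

Yes

F (force) has dimensions [L M T^-2].
d (distance) has dimensions [L].
I (current) has dimensions [I].
B (magnetic field) has dimensions [I^-1 M T^-2].

Left side: [L M T^-2]
Right side: [L M T^-2]

Both sides have the same dimensions, so the equation is dimensionally consistent.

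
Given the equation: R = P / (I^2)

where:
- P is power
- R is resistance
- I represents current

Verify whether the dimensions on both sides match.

Yes

P (power) has dimensions [L^2 M T^-3].
R (resistance) has dimensions [I^-2 L^2 M T^-3].
I (current) has dimensions [I].

Left side: [I^-2 L^2 M T^-3]
Right side: [I^-2 L^2 M T^-3]

Both sides have the same dimensions, so the equation is dimensionally consistent.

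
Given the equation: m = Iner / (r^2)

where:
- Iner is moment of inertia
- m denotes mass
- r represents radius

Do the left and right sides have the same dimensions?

Yes

Iner (moment of inertia) has dimensions [L^2 M].
m (mass) has dimensions [M].
r (radius) has dimensions [L].

Left side: [M]
Right side: [M]

Both sides have the same dimensions, so the equation is dimensionally consistent.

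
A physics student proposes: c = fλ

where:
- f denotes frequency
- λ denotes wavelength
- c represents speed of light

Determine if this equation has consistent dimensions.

Yes

f (frequency) has dimensions [T^-1].
λ (wavelength) has dimensions [L].
c (speed of light) has dimensions [L T^-1].

Left side: [L T^-1]
Right side: [L T^-1]

Both sides have the same dimensions, so the equation is dimensionally consistent.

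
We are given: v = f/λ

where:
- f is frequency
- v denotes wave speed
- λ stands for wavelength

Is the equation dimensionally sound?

No

f (frequency) has dimensions [T^-1].
v (wave speed) has dimensions [L T^-1].
λ (wavelength) has dimensions [L].

Left side: [L T^-1]
Right side: [L^-1 T^-1]

The two sides have different dimensions, so the equation is NOT dimensionally consistent.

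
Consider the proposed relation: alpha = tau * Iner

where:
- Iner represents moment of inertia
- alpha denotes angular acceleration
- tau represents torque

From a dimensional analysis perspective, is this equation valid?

No

Iner (moment of inertia) has dimensions [L^2 M].
alpha (angular acceleration) has dimensions [T^-2].
tau (torque) has dimensions [L^2 M T^-2].

Left side: [T^-2]
Right side: [L^4 M^2 T^-2]

The two sides have different dimensions, so the equation is NOT dimensionally consistent.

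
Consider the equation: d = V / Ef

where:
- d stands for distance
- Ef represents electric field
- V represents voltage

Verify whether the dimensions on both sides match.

Yes

d (distance) has dimensions [L].
Ef (electric field) has dimensions [I^-1 L M T^-3].
V (voltage) has dimensions [I^-1 L^2 M T^-3].

Left side: [L]
Right side: [L]

Both sides have the same dimensions, so the equation is dimensionally consistent.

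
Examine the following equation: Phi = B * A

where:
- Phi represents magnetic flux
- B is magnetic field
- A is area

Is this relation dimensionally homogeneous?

Yes

Phi (magnetic flux) has dimensions [I^-1 L^2 M T^-2].
B (magnetic field) has dimensions [I^-1 M T^-2].
A (area) has dimensions [L^2].

Left side: [I^-1 L^2 M T^-2]
Right side: [I^-1 L^2 M T^-2]

Both sides have the same dimensions, so the equation is dimensionally consistent.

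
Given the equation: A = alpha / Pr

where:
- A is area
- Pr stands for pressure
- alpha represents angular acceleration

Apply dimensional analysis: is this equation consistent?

No

A (area) has dimensions [L^2].
Pr (pressure) has dimensions [L^-1 M T^-2].
alpha (angular acceleration) has dimensions [T^-2].

Left side: [L^2]
Right side: [L M^-1]

The two sides have different dimensions, so the equation is NOT dimensionally consistent.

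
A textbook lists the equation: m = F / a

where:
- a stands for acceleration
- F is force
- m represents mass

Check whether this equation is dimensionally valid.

Yes

a (acceleration) has dimensions [L T^-2].
F (force) has dimensions [L M T^-2].
m (mass) has dimensions [M].

Left side: [M]
Right side: [M]

Both sides have the same dimensions, so the equation is dimensionally consistent.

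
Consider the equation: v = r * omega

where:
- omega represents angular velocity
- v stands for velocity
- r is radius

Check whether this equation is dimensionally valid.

Yes

omega (angular velocity) has dimensions [T^-1].
v (velocity) has dimensions [L T^-1].
r (radius) has dimensions [L].

Left side: [L T^-1]
Right side: [L T^-1]

Both sides have the same dimensions, so the equation is dimensionally consistent.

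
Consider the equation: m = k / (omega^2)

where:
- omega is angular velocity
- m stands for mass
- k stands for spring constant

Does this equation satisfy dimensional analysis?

Yes

omega (angular velocity) has dimensions [T^-1].
m (mass) has dimensions [M].
k (spring constant) has dimensions [M T^-2].

Left side: [M]
Right side: [M]

Both sides have the same dimensions, so the equation is dimensionally consistent.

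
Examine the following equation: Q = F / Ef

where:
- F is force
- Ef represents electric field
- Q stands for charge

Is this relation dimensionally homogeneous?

Yes

F (force) has dimensions [L M T^-2].
Ef (electric field) has dimensions [I^-1 L M T^-3].
Q (charge) has dimensions [I T].

Left side: [I T]
Right side: [I T]

Both sides have the same dimensions, so the equation is dimensionally consistent.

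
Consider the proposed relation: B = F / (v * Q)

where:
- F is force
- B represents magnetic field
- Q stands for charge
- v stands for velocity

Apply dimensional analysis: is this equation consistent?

Yes

F (force) has dimensions [L M T^-2].
B (magnetic field) has dimensions [I^-1 M T^-2].
Q (charge) has dimensions [I T].
v (velocity) has dimensions [L T^-1].

Left side: [I^-1 M T^-2]
Right side: [I^-1 M T^-2]

Both sides have the same dimensions, so the equation is dimensionally consistent.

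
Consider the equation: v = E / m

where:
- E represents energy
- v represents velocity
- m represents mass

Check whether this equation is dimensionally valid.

No

E (energy) has dimensions [L^2 M T^-2].
v (velocity) has dimensions [L T^-1].
m (mass) has dimensions [M].

Left side: [L T^-1]
Right side: [L^2 T^-2]

The two sides have different dimensions, so the equation is NOT dimensionally consistent.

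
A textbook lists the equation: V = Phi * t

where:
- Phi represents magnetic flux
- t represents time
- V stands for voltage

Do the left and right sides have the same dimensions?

No

Phi (magnetic flux) has dimensions [I^-1 L^2 M T^-2].
t (time) has dimensions [T].
V (voltage) has dimensions [I^-1 L^2 M T^-3].

Left side: [I^-1 L^2 M T^-3]
Right side: [I^-1 L^2 M T^-1]

The two sides have different dimensions, so the equation is NOT dimensionally consistent.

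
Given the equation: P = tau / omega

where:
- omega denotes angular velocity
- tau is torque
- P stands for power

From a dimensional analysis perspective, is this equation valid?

No

omega (angular velocity) has dimensions [T^-1].
tau (torque) has dimensions [L^2 M T^-2].
P (power) has dimensions [L^2 M T^-3].

Left side: [L^2 M T^-3]
Right side: [L^2 M T^-1]

The two sides have different dimensions, so the equation is NOT dimensionally consistent.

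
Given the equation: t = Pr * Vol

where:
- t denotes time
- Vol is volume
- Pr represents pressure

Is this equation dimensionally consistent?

No

t (time) has dimensions [T].
Vol (volume) has dimensions [L^3].
Pr (pressure) has dimensions [L^-1 M T^-2].

Left side: [T]
Right side: [L^2 M T^-2]

The two sides have different dimensions, so the equation is NOT dimensionally consistent.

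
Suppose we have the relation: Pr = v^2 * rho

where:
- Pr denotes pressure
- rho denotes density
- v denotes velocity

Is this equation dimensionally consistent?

Yes

Pr (pressure) has dimensions [L^-1 M T^-2].
rho (density) has dimensions [L^-3 M].
v (velocity) has dimensions [L T^-1].

Left side: [L^-1 M T^-2]
Right side: [L^-1 M T^-2]

Both sides have the same dimensions, so the equation is dimensionally consistent.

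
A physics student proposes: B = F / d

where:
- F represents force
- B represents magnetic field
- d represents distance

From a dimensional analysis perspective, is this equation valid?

No

F (force) has dimensions [L M T^-2].
B (magnetic field) has dimensions [I^-1 M T^-2].
d (distance) has dimensions [L].

Left side: [I^-1 M T^-2]
Right side: [M T^-2]

The two sides have different dimensions, so the equation is NOT dimensionally consistent.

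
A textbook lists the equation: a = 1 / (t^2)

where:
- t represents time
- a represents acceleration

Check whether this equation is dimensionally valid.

No

t (time) has dimensions [T].
a (acceleration) has dimensions [L T^-2].

Left side: [L T^-2]
Right side: [T^-2]

The two sides have different dimensions, so the equation is NOT dimensionally consistent.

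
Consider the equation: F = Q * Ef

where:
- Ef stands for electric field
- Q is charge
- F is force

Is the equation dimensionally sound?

Yes

Ef (electric field) has dimensions [I^-1 L M T^-3].
Q (charge) has dimensions [I T].
F (force) has dimensions [L M T^-2].

Left side: [L M T^-2]
Right side: [L M T^-2]

Both sides have the same dimensions, so the equation is dimensionally consistent.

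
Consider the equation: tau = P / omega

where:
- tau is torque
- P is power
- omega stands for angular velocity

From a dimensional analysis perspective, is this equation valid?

Yes

tau (torque) has dimensions [L^2 M T^-2].
P (power) has dimensions [L^2 M T^-3].
omega (angular velocity) has dimensions [T^-1].

Left side: [L^2 M T^-2]
Right side: [L^2 M T^-2]

Both sides have the same dimensions, so the equation is dimensionally consistent.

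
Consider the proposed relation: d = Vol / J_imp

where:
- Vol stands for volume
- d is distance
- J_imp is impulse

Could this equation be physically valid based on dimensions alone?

No

Vol (volume) has dimensions [L^3].
d (distance) has dimensions [L].
J_imp (impulse) has dimensions [L M T^-1].

Left side: [L]
Right side: [L^2 M^-1 T]

The two sides have different dimensions, so the equation is NOT dimensionally consistent.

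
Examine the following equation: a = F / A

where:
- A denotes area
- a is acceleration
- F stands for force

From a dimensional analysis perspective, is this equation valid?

No

A (area) has dimensions [L^2].
a (acceleration) has dimensions [L T^-2].
F (force) has dimensions [L M T^-2].

Left side: [L T^-2]
Right side: [L^-1 M T^-2]

The two sides have different dimensions, so the equation is NOT dimensionally consistent.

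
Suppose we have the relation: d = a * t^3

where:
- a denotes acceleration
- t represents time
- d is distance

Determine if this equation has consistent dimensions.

No

a (acceleration) has dimensions [L T^-2].
t (time) has dimensions [T].
d (distance) has dimensions [L].

Left side: [L]
Right side: [L T]

The two sides have different dimensions, so the equation is NOT dimensionally consistent.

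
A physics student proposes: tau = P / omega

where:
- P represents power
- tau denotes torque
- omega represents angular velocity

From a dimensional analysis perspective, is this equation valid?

Yes

P (power) has dimensions [L^2 M T^-3].
tau (torque) has dimensions [L^2 M T^-2].
omega (angular velocity) has dimensions [T^-1].

Left side: [L^2 M T^-2]
Right side: [L^2 M T^-2]

Both sides have the same dimensions, so the equation is dimensionally consistent.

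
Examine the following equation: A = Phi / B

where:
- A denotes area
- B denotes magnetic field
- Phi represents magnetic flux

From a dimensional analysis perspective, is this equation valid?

Yes

A (area) has dimensions [L^2].
B (magnetic field) has dimensions [I^-1 M T^-2].
Phi (magnetic flux) has dimensions [I^-1 L^2 M T^-2].

Left side: [L^2]
Right side: [L^2]

Both sides have the same dimensions, so the equation is dimensionally consistent.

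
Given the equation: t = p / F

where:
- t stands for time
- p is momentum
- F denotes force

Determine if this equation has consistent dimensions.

Yes

t (time) has dimensions [T].
p (momentum) has dimensions [L M T^-1].
F (force) has dimensions [L M T^-2].

Left side: [T]
Right side: [T]

Both sides have the same dimensions, so the equation is dimensionally consistent.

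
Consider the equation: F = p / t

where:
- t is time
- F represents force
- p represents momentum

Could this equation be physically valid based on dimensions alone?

Yes

t (time) has dimensions [T].
F (force) has dimensions [L M T^-2].
p (momentum) has dimensions [L M T^-1].

Left side: [L M T^-2]
Right side: [L M T^-2]

Both sides have the same dimensions, so the equation is dimensionally consistent.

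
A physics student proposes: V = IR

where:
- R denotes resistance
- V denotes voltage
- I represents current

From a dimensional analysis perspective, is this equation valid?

Yes

R (resistance) has dimensions [I^-2 L^2 M T^-3].
V (voltage) has dimensions [I^-1 L^2 M T^-3].
I (current) has dimensions [I].

Left side: [I^-1 L^2 M T^-3]
Right side: [I^-1 L^2 M T^-3]

Both sides have the same dimensions, so the equation is dimensionally consistent.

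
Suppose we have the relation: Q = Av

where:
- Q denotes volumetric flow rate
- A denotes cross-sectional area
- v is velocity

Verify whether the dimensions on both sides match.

Yes

Q (volumetric flow rate) has dimensions [L^3 T^-1].
A (cross-sectional area) has dimensions [L^2].
v (velocity) has dimensions [L T^-1].

Left side: [L^3 T^-1]
Right side: [L^3 T^-1]

Both sides have the same dimensions, so the equation is dimensionally consistent.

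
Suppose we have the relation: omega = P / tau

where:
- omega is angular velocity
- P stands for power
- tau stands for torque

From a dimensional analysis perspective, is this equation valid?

Yes

omega (angular velocity) has dimensions [T^-1].
P (power) has dimensions [L^2 M T^-3].
tau (torque) has dimensions [L^2 M T^-2].

Left side: [T^-1]
Right side: [T^-1]

Both sides have the same dimensions, so the equation is dimensionally consistent.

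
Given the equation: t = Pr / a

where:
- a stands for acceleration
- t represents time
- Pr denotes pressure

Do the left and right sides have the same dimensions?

No

a (acceleration) has dimensions [L T^-2].
t (time) has dimensions [T].
Pr (pressure) has dimensions [L^-1 M T^-2].

Left side: [T]
Right side: [L^-2 M]

The two sides have different dimensions, so the equation is NOT dimensionally consistent.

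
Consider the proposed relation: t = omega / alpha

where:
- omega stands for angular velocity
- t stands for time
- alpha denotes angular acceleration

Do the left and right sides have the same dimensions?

Yes

omega (angular velocity) has dimensions [T^-1].
t (time) has dimensions [T].
alpha (angular acceleration) has dimensions [T^-2].

Left side: [T]
Right side: [T]

Both sides have the same dimensions, so the equation is dimensionally consistent.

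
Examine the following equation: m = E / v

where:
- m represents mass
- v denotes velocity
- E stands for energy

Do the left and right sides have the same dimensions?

No

m (mass) has dimensions [M].
v (velocity) has dimensions [L T^-1].
E (energy) has dimensions [L^2 M T^-2].

Left side: [M]
Right side: [L M T^-1]

The two sides have different dimensions, so the equation is NOT dimensionally consistent.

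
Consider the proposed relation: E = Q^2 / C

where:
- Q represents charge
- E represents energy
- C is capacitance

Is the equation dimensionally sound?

Yes

Q (charge) has dimensions [I T].
E (energy) has dimensions [L^2 M T^-2].
C (capacitance) has dimensions [I^2 L^-2 M^-1 T^4].

Left side: [L^2 M T^-2]
Right side: [L^2 M T^-2]

Both sides have the same dimensions, so the equation is dimensionally consistent.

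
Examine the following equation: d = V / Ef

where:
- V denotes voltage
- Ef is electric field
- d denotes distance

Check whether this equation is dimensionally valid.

Yes

V (voltage) has dimensions [I^-1 L^2 M T^-3].
Ef (electric field) has dimensions [I^-1 L M T^-3].
d (distance) has dimensions [L].

Left side: [L]
Right side: [L]

Both sides have the same dimensions, so the equation is dimensionally consistent.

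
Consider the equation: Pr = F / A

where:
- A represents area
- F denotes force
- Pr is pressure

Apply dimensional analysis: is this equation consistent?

Yes

A (area) has dimensions [L^2].
F (force) has dimensions [L M T^-2].
Pr (pressure) has dimensions [L^-1 M T^-2].

Left side: [L^-1 M T^-2]
Right side: [L^-1 M T^-2]

Both sides have the same dimensions, so the equation is dimensionally consistent.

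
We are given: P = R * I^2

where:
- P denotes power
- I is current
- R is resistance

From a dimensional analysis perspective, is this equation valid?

Yes

P (power) has dimensions [L^2 M T^-3].
I (current) has dimensions [I].
R (resistance) has dimensions [I^-2 L^2 M T^-3].

Left side: [L^2 M T^-3]
Right side: [L^2 M T^-3]

Both sides have the same dimensions, so the equation is dimensionally consistent.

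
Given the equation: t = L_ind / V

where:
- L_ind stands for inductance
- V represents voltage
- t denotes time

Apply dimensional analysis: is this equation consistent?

No

L_ind (inductance) has dimensions [I^-2 L^2 M T^-2].
V (voltage) has dimensions [I^-1 L^2 M T^-3].
t (time) has dimensions [T].

Left side: [T]
Right side: [I^-1 T]

The two sides have different dimensions, so the equation is NOT dimensionally consistent.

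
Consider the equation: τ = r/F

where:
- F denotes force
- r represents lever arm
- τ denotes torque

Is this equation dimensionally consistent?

No

F (force) has dimensions [L M T^-2].
r (lever arm) has dimensions [L].
τ (torque) has dimensions [L^2 M T^-2].

Left side: [L^2 M T^-2]
Right side: [M^-1 T^2]

The two sides have different dimensions, so the equation is NOT dimensionally consistent.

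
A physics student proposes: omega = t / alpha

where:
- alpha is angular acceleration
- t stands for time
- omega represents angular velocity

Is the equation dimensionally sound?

No

alpha (angular acceleration) has dimensions [T^-2].
t (time) has dimensions [T].
omega (angular velocity) has dimensions [T^-1].

Left side: [T^-1]
Right side: [T^3]

The two sides have different dimensions, so the equation is NOT dimensionally consistent.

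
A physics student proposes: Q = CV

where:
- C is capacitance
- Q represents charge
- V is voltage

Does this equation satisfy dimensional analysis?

Yes

C (capacitance) has dimensions [I^2 L^-2 M^-1 T^4].
Q (charge) has dimensions [I T].
V (voltage) has dimensions [I^-1 L^2 M T^-3].

Left side: [I T]
Right side: [I T]

Both sides have the same dimensions, so the equation is dimensionally consistent.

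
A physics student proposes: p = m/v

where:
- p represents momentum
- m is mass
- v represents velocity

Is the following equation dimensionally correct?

No

p (momentum) has dimensions [L M T^-1].
m (mass) has dimensions [M].
v (velocity) has dimensions [L T^-1].

Left side: [L M T^-1]
Right side: [L^-1 M T]

The two sides have different dimensions, so the equation is NOT dimensionally consistent.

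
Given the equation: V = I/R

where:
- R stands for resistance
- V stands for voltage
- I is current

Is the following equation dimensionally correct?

No

R (resistance) has dimensions [I^-2 L^2 M T^-3].
V (voltage) has dimensions [I^-1 L^2 M T^-3].
I (current) has dimensions [I].

Left side: [I^-1 L^2 M T^-3]
Right side: [I^3 L^-2 M^-1 T^3]

The two sides have different dimensions, so the equation is NOT dimensionally consistent.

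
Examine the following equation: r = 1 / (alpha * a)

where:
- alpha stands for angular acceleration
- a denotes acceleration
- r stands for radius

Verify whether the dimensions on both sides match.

No

alpha (angular acceleration) has dimensions [T^-2].
a (acceleration) has dimensions [L T^-2].
r (radius) has dimensions [L].

Left side: [L]
Right side: [L^-1 T^4]

The two sides have different dimensions, so the equation is NOT dimensionally consistent.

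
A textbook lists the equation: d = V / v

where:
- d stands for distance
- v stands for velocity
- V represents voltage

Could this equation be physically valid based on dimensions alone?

No

d (distance) has dimensions [L].
v (velocity) has dimensions [L T^-1].
V (voltage) has dimensions [I^-1 L^2 M T^-3].

Left side: [L]
Right side: [I^-1 L M T^-2]

The two sides have different dimensions, so the equation is NOT dimensionally consistent.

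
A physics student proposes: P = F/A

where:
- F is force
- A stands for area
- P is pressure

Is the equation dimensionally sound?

Yes

F (force) has dimensions [L M T^-2].
A (area) has dimensions [L^2].
P (pressure) has dimensions [L^-1 M T^-2].

Left side: [L^-1 M T^-2]
Right side: [L^-1 M T^-2]

Both sides have the same dimensions, so the equation is dimensionally consistent.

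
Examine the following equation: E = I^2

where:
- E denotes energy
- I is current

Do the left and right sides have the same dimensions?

No

E (energy) has dimensions [L^2 M T^-2].
I (current) has dimensions [I].

Left side: [L^2 M T^-2]
Right side: [I^2]

The two sides have different dimensions, so the equation is NOT dimensionally consistent.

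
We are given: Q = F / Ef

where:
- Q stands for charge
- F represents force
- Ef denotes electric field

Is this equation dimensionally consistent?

Yes

Q (charge) has dimensions [I T].
F (force) has dimensions [L M T^-2].
Ef (electric field) has dimensions [I^-1 L M T^-3].

Left side: [I T]
Right side: [I T]

Both sides have the same dimensions, so the equation is dimensionally consistent.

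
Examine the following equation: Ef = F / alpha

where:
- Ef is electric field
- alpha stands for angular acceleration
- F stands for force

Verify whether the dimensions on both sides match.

No

Ef (electric field) has dimensions [I^-1 L M T^-3].
alpha (angular acceleration) has dimensions [T^-2].
F (force) has dimensions [L M T^-2].

Left side: [I^-1 L M T^-3]
Right side: [L M]

The two sides have different dimensions, so the equation is NOT dimensionally consistent.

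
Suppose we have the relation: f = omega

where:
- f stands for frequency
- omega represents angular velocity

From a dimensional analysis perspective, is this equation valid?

Yes

f (frequency) has dimensions [T^-1].
omega (angular velocity) has dimensions [T^-1].

Left side: [T^-1]
Right side: [T^-1]

Both sides have the same dimensions, so the equation is dimensionally consistent.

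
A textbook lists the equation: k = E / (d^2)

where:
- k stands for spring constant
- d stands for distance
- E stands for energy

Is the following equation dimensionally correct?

Yes

k (spring constant) has dimensions [M T^-2].
d (distance) has dimensions [L].
E (energy) has dimensions [L^2 M T^-2].

Left side: [M T^-2]
Right side: [M T^-2]

Both sides have the same dimensions, so the equation is dimensionally consistent.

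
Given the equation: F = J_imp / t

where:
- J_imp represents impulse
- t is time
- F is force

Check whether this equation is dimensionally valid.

Yes

J_imp (impulse) has dimensions [L M T^-1].
t (time) has dimensions [T].
F (force) has dimensions [L M T^-2].

Left side: [L M T^-2]
Right side: [L M T^-2]

Both sides have the same dimensions, so the equation is dimensionally consistent.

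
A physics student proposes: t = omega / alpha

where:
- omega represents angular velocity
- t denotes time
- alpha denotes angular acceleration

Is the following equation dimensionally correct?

Yes

omega (angular velocity) has dimensions [T^-1].
t (time) has dimensions [T].
alpha (angular acceleration) has dimensions [T^-2].

Left side: [T]
Right side: [T]

Both sides have the same dimensions, so the equation is dimensionally consistent.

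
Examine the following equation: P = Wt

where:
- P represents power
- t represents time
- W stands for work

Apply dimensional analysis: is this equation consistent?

No

P (power) has dimensions [L^2 M T^-3].
t (time) has dimensions [T].
W (work) has dimensions [L^2 M T^-2].

Left side: [L^2 M T^-3]
Right side: [L^2 M T^-1]

The two sides have different dimensions, so the equation is NOT dimensionally consistent.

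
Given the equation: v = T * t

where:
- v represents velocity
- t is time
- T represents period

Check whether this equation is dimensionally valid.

No

v (velocity) has dimensions [L T^-1].
t (time) has dimensions [T].
T (period) has dimensions [T].

Left side: [L T^-1]
Right side: [T^2]

The two sides have different dimensions, so the equation is NOT dimensionally consistent.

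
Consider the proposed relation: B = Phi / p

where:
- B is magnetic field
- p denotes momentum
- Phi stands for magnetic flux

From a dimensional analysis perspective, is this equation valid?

No

B (magnetic field) has dimensions [I^-1 M T^-2].
p (momentum) has dimensions [L M T^-1].
Phi (magnetic flux) has dimensions [I^-1 L^2 M T^-2].

Left side: [I^-1 M T^-2]
Right side: [I^-1 L T^-1]

The two sides have different dimensions, so the equation is NOT dimensionally consistent.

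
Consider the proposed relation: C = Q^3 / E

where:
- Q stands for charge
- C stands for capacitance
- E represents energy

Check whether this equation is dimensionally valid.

No

Q (charge) has dimensions [I T].
C (capacitance) has dimensions [I^2 L^-2 M^-1 T^4].
E (energy) has dimensions [L^2 M T^-2].

Left side: [I^2 L^-2 M^-1 T^4]
Right side: [I^3 L^-2 M^-1 T^5]

The two sides have different dimensions, so the equation is NOT dimensionally consistent.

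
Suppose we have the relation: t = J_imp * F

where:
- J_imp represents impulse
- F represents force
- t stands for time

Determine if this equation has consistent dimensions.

No

J_imp (impulse) has dimensions [L M T^-1].
F (force) has dimensions [L M T^-2].
t (time) has dimensions [T].

Left side: [T]
Right side: [L^2 M^2 T^-3]

The two sides have different dimensions, so the equation is NOT dimensionally consistent.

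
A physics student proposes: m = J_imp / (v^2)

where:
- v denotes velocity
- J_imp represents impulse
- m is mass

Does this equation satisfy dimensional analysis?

No

v (velocity) has dimensions [L T^-1].
J_imp (impulse) has dimensions [L M T^-1].
m (mass) has dimensions [M].

Left side: [M]
Right side: [L^-1 M T]

The two sides have different dimensions, so the equation is NOT dimensionally consistent.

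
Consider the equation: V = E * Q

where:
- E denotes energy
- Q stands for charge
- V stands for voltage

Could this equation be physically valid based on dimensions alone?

No

E (energy) has dimensions [L^2 M T^-2].
Q (charge) has dimensions [I T].
V (voltage) has dimensions [I^-1 L^2 M T^-3].

Left side: [I^-1 L^2 M T^-3]
Right side: [I L^2 M T^-1]

The two sides have different dimensions, so the equation is NOT dimensionally consistent.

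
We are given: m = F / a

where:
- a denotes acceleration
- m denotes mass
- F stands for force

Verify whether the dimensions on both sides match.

Yes

a (acceleration) has dimensions [L T^-2].
m (mass) has dimensions [M].
F (force) has dimensions [L M T^-2].

Left side: [M]
Right side: [M]

Both sides have the same dimensions, so the equation is dimensionally consistent.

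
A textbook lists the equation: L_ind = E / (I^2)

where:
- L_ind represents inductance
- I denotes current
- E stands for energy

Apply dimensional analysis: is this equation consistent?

Yes

L_ind (inductance) has dimensions [I^-2 L^2 M T^-2].
I (current) has dimensions [I].
E (energy) has dimensions [L^2 M T^-2].

Left side: [I^-2 L^2 M T^-2]
Right side: [I^-2 L^2 M T^-2]

Both sides have the same dimensions, so the equation is dimensionally consistent.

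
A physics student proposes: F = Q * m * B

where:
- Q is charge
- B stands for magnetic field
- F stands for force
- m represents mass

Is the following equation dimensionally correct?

No

Q (charge) has dimensions [I T].
B (magnetic field) has dimensions [I^-1 M T^-2].
F (force) has dimensions [L M T^-2].
m (mass) has dimensions [M].

Left side: [L M T^-2]
Right side: [M^2 T^-1]

The two sides have different dimensions, so the equation is NOT dimensionally consistent.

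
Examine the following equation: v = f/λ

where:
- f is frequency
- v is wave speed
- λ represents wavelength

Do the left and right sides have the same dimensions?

No

f (frequency) has dimensions [T^-1].
v (wave speed) has dimensions [L T^-1].
λ (wavelength) has dimensions [L].

Left side: [L T^-1]
Right side: [L^-1 T^-1]

The two sides have different dimensions, so the equation is NOT dimensionally consistent.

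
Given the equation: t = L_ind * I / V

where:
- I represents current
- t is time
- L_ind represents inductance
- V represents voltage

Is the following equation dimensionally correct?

Yes

I (current) has dimensions [I].
t (time) has dimensions [T].
L_ind (inductance) has dimensions [I^-2 L^2 M T^-2].
V (voltage) has dimensions [I^-1 L^2 M T^-3].

Left side: [T]
Right side: [T]

Both sides have the same dimensions, so the equation is dimensionally consistent.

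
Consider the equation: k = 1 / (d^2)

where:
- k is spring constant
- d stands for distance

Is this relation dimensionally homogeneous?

No

k (spring constant) has dimensions [M T^-2].
d (distance) has dimensions [L].

Left side: [M T^-2]
Right side: [L^-2]

The two sides have different dimensions, so the equation is NOT dimensionally consistent.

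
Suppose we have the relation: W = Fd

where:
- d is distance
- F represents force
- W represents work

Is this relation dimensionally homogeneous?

Yes

d (distance) has dimensions [L].
F (force) has dimensions [L M T^-2].
W (work) has dimensions [L^2 M T^-2].

Left side: [L^2 M T^-2]
Right side: [L^2 M T^-2]

Both sides have the same dimensions, so the equation is dimensionally consistent.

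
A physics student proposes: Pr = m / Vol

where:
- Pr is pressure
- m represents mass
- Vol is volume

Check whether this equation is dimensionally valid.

No

Pr (pressure) has dimensions [L^-1 M T^-2].
m (mass) has dimensions [M].
Vol (volume) has dimensions [L^3].

Left side: [L^-1 M T^-2]
Right side: [L^-3 M]

The two sides have different dimensions, so the equation is NOT dimensionally consistent.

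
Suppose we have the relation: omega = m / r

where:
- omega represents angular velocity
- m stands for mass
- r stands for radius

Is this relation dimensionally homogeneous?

No

omega (angular velocity) has dimensions [T^-1].
m (mass) has dimensions [M].
r (radius) has dimensions [L].

Left side: [T^-1]
Right side: [L^-1 M]

The two sides have different dimensions, so the equation is NOT dimensionally consistent.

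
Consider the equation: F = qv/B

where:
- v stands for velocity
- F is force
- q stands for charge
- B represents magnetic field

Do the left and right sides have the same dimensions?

No

v (velocity) has dimensions [L T^-1].
F (force) has dimensions [L M T^-2].
q (charge) has dimensions [I T].
B (magnetic field) has dimensions [I^-1 M T^-2].

Left side: [L M T^-2]
Right side: [I^2 L M^-1 T^2]

The two sides have different dimensions, so the equation is NOT dimensionally consistent.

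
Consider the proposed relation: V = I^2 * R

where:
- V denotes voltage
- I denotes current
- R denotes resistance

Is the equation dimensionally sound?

No

V (voltage) has dimensions [I^-1 L^2 M T^-3].
I (current) has dimensions [I].
R (resistance) has dimensions [I^-2 L^2 M T^-3].

Left side: [I^-1 L^2 M T^-3]
Right side: [L^2 M T^-3]

The two sides have different dimensions, so the equation is NOT dimensionally consistent.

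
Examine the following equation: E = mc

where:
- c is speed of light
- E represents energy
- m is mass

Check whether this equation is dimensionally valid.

No

c (speed of light) has dimensions [L T^-1].
E (energy) has dimensions [L^2 M T^-2].
m (mass) has dimensions [M].

Left side: [L^2 M T^-2]
Right side: [L M T^-1]

The two sides have different dimensions, so the equation is NOT dimensionally consistent.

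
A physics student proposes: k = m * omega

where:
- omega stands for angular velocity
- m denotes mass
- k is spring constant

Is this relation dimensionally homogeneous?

No

omega (angular velocity) has dimensions [T^-1].
m (mass) has dimensions [M].
k (spring constant) has dimensions [M T^-2].

Left side: [M T^-2]
Right side: [M T^-1]

The two sides have different dimensions, so the equation is NOT dimensionally consistent.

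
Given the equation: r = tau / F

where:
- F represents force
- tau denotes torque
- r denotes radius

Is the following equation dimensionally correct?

Yes

F (force) has dimensions [L M T^-2].
tau (torque) has dimensions [L^2 M T^-2].
r (radius) has dimensions [L].

Left side: [L]
Right side: [L]

Both sides have the same dimensions, so the equation is dimensionally consistent.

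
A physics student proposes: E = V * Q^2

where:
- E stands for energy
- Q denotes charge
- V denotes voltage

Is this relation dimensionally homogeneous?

No

E (energy) has dimensions [L^2 M T^-2].
Q (charge) has dimensions [I T].
V (voltage) has dimensions [I^-1 L^2 M T^-3].

Left side: [L^2 M T^-2]
Right side: [I L^2 M T^-1]

The two sides have different dimensions, so the equation is NOT dimensionally consistent.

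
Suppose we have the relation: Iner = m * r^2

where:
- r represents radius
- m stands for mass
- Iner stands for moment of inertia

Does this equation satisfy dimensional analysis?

Yes

r (radius) has dimensions [L].
m (mass) has dimensions [M].
Iner (moment of inertia) has dimensions [L^2 M].

Left side: [L^2 M]
Right side: [L^2 M]

Both sides have the same dimensions, so the equation is dimensionally consistent.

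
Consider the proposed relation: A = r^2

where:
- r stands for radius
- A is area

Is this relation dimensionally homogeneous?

Yes

r (radius) has dimensions [L].
A (area) has dimensions [L^2].

Left side: [L^2]
Right side: [L^2]

Both sides have the same dimensions, so the equation is dimensionally consistent.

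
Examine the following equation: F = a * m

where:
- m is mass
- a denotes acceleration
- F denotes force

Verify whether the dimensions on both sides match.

Yes

m (mass) has dimensions [M].
a (acceleration) has dimensions [L T^-2].
F (force) has dimensions [L M T^-2].

Left side: [L M T^-2]
Right side: [L M T^-2]

Both sides have the same dimensions, so the equation is dimensionally consistent.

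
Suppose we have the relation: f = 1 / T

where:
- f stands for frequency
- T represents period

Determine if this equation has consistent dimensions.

Yes

f (frequency) has dimensions [T^-1].
T (period) has dimensions [T].

Left side: [T^-1]
Right side: [T^-1]

Both sides have the same dimensions, so the equation is dimensionally consistent.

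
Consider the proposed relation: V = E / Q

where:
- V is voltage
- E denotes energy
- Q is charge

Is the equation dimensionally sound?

Yes

V (voltage) has dimensions [I^-1 L^2 M T^-3].
E (energy) has dimensions [L^2 M T^-2].
Q (charge) has dimensions [I T].

Left side: [I^-1 L^2 M T^-3]
Right side: [I^-1 L^2 M T^-3]

Both sides have the same dimensions, so the equation is dimensionally consistent.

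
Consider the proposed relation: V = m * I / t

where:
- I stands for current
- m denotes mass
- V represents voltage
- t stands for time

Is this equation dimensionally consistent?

No

I (current) has dimensions [I].
m (mass) has dimensions [M].
V (voltage) has dimensions [I^-1 L^2 M T^-3].
t (time) has dimensions [T].

Left side: [I^-1 L^2 M T^-3]
Right side: [I M T^-1]

The two sides have different dimensions, so the equation is NOT dimensionally consistent.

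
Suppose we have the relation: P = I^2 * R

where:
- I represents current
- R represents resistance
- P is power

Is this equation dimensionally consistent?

Yes

I (current) has dimensions [I].
R (resistance) has dimensions [I^-2 L^2 M T^-3].
P (power) has dimensions [L^2 M T^-3].

Left side: [L^2 M T^-3]
Right side: [L^2 M T^-3]

Both sides have the same dimensions, so the equation is dimensionally consistent.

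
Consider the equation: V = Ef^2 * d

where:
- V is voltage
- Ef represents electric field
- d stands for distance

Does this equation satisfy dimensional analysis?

No

V (voltage) has dimensions [I^-1 L^2 M T^-3].
Ef (electric field) has dimensions [I^-1 L M T^-3].
d (distance) has dimensions [L].

Left side: [I^-1 L^2 M T^-3]
Right side: [I^-2 L^3 M^2 T^-6]

The two sides have different dimensions, so the equation is NOT dimensionally consistent.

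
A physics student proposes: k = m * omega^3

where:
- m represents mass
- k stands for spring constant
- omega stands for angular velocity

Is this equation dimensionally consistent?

No

m (mass) has dimensions [M].
k (spring constant) has dimensions [M T^-2].
omega (angular velocity) has dimensions [T^-1].

Left side: [M T^-2]
Right side: [M T^-3]

The two sides have different dimensions, so the equation is NOT dimensionally consistent.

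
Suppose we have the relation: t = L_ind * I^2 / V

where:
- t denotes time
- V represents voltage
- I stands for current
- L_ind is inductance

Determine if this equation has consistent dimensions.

No

t (time) has dimensions [T].
V (voltage) has dimensions [I^-1 L^2 M T^-3].
I (current) has dimensions [I].
L_ind (inductance) has dimensions [I^-2 L^2 M T^-2].

Left side: [T]
Right side: [I T]

The two sides have different dimensions, so the equation is NOT dimensionally consistent.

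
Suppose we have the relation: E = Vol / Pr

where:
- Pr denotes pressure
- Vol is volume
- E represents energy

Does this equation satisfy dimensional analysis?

No

Pr (pressure) has dimensions [L^-1 M T^-2].
Vol (volume) has dimensions [L^3].
E (energy) has dimensions [L^2 M T^-2].

Left side: [L^2 M T^-2]
Right side: [L^4 M^-1 T^2]

The two sides have different dimensions, so the equation is NOT dimensionally consistent.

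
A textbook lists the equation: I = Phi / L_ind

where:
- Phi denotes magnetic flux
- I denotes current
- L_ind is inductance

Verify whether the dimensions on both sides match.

Yes

Phi (magnetic flux) has dimensions [I^-1 L^2 M T^-2].
I (current) has dimensions [I].
L_ind (inductance) has dimensions [I^-2 L^2 M T^-2].

Left side: [I]
Right side: [I]

Both sides have the same dimensions, so the equation is dimensionally consistent.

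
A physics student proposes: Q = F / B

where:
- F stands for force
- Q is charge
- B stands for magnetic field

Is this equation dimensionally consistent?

No

F (force) has dimensions [L M T^-2].
Q (charge) has dimensions [I T].
B (magnetic field) has dimensions [I^-1 M T^-2].

Left side: [I T]
Right side: [I L]

The two sides have different dimensions, so the equation is NOT dimensionally consistent.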